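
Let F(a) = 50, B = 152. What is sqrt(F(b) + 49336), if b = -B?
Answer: sqrt(49386) ≈ 222.23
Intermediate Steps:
b = -152 (b = -1*152 = -152)
sqrt(F(b) + 49336) = sqrt(50 + 49336) = sqrt(49386)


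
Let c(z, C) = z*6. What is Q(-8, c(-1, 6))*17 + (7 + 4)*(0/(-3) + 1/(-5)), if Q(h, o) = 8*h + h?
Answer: -6131/5 ≈ -1226.2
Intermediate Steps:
c(z, C) = 6*z
Q(h, o) = 9*h
Q(-8, c(-1, 6))*17 + (7 + 4)*(0/(-3) + 1/(-5)) = (9*(-8))*17 + (7 + 4)*(0/(-3) + 1/(-5)) = -72*17 + 11*(0*(-1/3) + 1*(-1/5)) = -1224 + 11*(0 - 1/5) = -1224 + 11*(-1/5) = -1224 - 11/5 = -6131/5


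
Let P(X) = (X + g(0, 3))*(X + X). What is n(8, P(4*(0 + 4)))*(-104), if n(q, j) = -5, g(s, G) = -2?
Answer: 520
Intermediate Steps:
P(X) = 2*X*(-2 + X) (P(X) = (X - 2)*(X + X) = (-2 + X)*(2*X) = 2*X*(-2 + X))
n(8, P(4*(0 + 4)))*(-104) = -5*(-104) = 520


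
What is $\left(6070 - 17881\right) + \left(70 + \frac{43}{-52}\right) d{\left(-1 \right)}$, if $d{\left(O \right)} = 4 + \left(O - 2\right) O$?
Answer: $- \frac{588993}{52} \approx -11327.0$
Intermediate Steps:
$d{\left(O \right)} = 4 + O \left(-2 + O\right)$ ($d{\left(O \right)} = 4 + \left(-2 + O\right) O = 4 + O \left(-2 + O\right)$)
$\left(6070 - 17881\right) + \left(70 + \frac{43}{-52}\right) d{\left(-1 \right)} = \left(6070 - 17881\right) + \left(70 + \frac{43}{-52}\right) \left(4 + \left(-1\right)^{2} - -2\right) = -11811 + \left(70 + 43 \left(- \frac{1}{52}\right)\right) \left(4 + 1 + 2\right) = -11811 + \left(70 - \frac{43}{52}\right) 7 = -11811 + \frac{3597}{52} \cdot 7 = -11811 + \frac{25179}{52} = - \frac{588993}{52}$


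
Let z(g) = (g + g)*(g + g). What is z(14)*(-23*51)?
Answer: -919632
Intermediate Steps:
z(g) = 4*g² (z(g) = (2*g)*(2*g) = 4*g²)
z(14)*(-23*51) = (4*14²)*(-23*51) = (4*196)*(-1173) = 784*(-1173) = -919632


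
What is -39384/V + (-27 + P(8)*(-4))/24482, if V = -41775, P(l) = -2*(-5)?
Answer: 320466721/340911850 ≈ 0.94003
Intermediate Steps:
P(l) = 10
-39384/V + (-27 + P(8)*(-4))/24482 = -39384/(-41775) + (-27 + 10*(-4))/24482 = -39384*(-1/41775) + (-27 - 40)*(1/24482) = 13128/13925 - 67*1/24482 = 13128/13925 - 67/24482 = 320466721/340911850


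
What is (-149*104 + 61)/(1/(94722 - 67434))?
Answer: -421190280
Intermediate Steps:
(-149*104 + 61)/(1/(94722 - 67434)) = (-15496 + 61)/(1/27288) = -15435/1/27288 = -15435*27288 = -421190280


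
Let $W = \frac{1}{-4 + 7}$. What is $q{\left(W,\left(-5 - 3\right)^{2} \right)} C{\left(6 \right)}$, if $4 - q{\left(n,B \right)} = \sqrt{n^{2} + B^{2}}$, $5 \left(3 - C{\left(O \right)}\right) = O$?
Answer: $\frac{36}{5} - \frac{3 \sqrt{36865}}{5} \approx -108.0$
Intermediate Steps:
$W = \frac{1}{3} \approx 0.33333$
$C{\left(O \right)} = 3 - \frac{O}{5}$
$q{\left(n,B \right)} = 4 - \sqrt{B^{2} + n^{2}}$ ($q{\left(n,B \right)} = 4 - \sqrt{n^{2} + B^{2}} = 4 - \sqrt{B^{2} + n^{2}}$)
$q{\left(W,\left(-5 - 3\right)^{2} \right)} C{\left(6 \right)} = \left(4 - \sqrt{\left(\left(-5 - 3\right)^{2}\right)^{2} + \left(\frac{1}{3}\right)^{2}}\right) \left(3 - \frac{6}{5}\right) = \left(4 - \sqrt{\left(\left(-8\right)^{2}\right)^{2} + \frac{1}{9}}\right) \left(3 - \frac{6}{5}\right) = \left(4 - \sqrt{64^{2} + \frac{1}{9}}\right) \frac{9}{5} = \left(4 - \sqrt{4096 + \frac{1}{9}}\right) \frac{9}{5} = \left(4 - \sqrt{\frac{36865}{9}}\right) \frac{9}{5} = \left(4 - \frac{\sqrt{36865}}{3}\right) \frac{9}{5} = \frac{36}{5} - \frac{3 \sqrt{36865}}{5}$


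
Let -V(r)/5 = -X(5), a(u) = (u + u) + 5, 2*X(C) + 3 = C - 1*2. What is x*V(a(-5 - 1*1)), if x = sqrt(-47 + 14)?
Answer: 0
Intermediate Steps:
X(C) = -5/2 + C/2 (X(C) = -3/2 + (C - 1*2)/2 = -3/2 + (C - 2)/2 = -3/2 + (-2 + C)/2 = -3/2 + (-1 + C/2) = -5/2 + C/2)
a(u) = 5 + 2*u (a(u) = 2*u + 5 = 5 + 2*u)
x = I*sqrt(33) (x = sqrt(-33) = I*sqrt(33) ≈ 5.7446*I)
V(r) = 0 (V(r) = -(-5)*(-5/2 + (1/2)*5) = -(-5)*(-5/2 + 5/2) = -(-5)*0 = -5*0 = 0)
x*V(a(-5 - 1*1)) = (I*sqrt(33))*0 = 0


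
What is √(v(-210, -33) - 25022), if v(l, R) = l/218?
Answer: I*√297297827/109 ≈ 158.19*I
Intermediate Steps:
v(l, R) = l/218 (v(l, R) = l*(1/218) = l/218)
√(v(-210, -33) - 25022) = √((1/218)*(-210) - 25022) = √(-105/109 - 25022) = √(-2727503/109) = I*√297297827/109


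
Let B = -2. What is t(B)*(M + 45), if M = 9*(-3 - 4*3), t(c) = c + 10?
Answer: -720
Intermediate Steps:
t(c) = 10 + c
M = -135 (M = 9*(-3 - 12) = 9*(-15) = -135)
t(B)*(M + 45) = (10 - 2)*(-135 + 45) = 8*(-90) = -720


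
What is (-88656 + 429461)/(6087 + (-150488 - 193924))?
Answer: -68161/67665 ≈ -1.0073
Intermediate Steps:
(-88656 + 429461)/(6087 + (-150488 - 193924)) = 340805/(6087 - 344412) = 340805/(-338325) = 340805*(-1/338325) = -68161/67665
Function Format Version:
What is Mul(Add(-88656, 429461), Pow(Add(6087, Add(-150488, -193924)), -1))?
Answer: Rational(-68161, 67665) ≈ -1.0073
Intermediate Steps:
Mul(Add(-88656, 429461), Pow(Add(6087, Add(-150488, -193924)), -1)) = Mul(340805, Pow(Add(6087, -344412), -1)) = Mul(340805, Pow(-338325, -1)) = Mul(340805, Rational(-1, 338325)) = Rational(-68161, 67665)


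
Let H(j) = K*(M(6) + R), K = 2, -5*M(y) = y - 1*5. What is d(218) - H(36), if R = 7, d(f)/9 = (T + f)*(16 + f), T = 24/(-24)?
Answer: 2284942/5 ≈ 4.5699e+5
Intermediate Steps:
T = -1 (T = 24*(-1/24) = -1)
M(y) = 1 - y/5 (M(y) = -(y - 1*5)/5 = -(y - 5)/5 = -(-5 + y)/5 = 1 - y/5)
d(f) = 9*(-1 + f)*(16 + f) (d(f) = 9*((-1 + f)*(16 + f)) = 9*(-1 + f)*(16 + f))
H(j) = 68/5 (H(j) = 2*((1 - 1/5*6) + 7) = 2*((1 - 6/5) + 7) = 2*(-1/5 + 7) = 2*(34/5) = 68/5)
d(218) - H(36) = (-144 + 9*218**2 + 135*218) - 1*68/5 = (-144 + 9*47524 + 29430) - 68/5 = (-144 + 427716 + 29430) - 68/5 = 457002 - 68/5 = 2284942/5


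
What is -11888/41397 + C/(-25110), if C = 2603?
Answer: -135421357/346492890 ≈ -0.39083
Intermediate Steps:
-11888/41397 + C/(-25110) = -11888/41397 + 2603/(-25110) = -11888*1/41397 + 2603*(-1/25110) = -11888/41397 - 2603/25110 = -135421357/346492890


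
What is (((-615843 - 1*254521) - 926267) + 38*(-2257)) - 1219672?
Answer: -3102069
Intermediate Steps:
(((-615843 - 1*254521) - 926267) + 38*(-2257)) - 1219672 = (((-615843 - 254521) - 926267) - 85766) - 1219672 = ((-870364 - 926267) - 85766) - 1219672 = (-1796631 - 85766) - 1219672 = -1882397 - 1219672 = -3102069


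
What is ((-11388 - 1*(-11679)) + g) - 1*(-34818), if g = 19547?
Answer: 54656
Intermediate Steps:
((-11388 - 1*(-11679)) + g) - 1*(-34818) = ((-11388 - 1*(-11679)) + 19547) - 1*(-34818) = ((-11388 + 11679) + 19547) + 34818 = (291 + 19547) + 34818 = 19838 + 34818 = 54656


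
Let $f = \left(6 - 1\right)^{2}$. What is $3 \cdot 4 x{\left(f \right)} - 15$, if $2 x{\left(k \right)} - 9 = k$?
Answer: $189$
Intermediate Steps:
$f = 25$ ($f = 5^{2} = 25$)
$x{\left(k \right)} = \frac{9}{2} + \frac{k}{2}$
$3 \cdot 4 x{\left(f \right)} - 15 = 3 \cdot 4 \left(\frac{9}{2} + \frac{1}{2} \cdot 25\right) - 15 = 12 \left(\frac{9}{2} + \frac{25}{2}\right) - 15 = 12 \cdot 17 - 15 = 204 - 15 = 189$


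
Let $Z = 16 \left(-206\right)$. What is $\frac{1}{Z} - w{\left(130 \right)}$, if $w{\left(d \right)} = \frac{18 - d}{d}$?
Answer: $\frac{184511}{214240} \approx 0.86123$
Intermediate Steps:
$Z = -3296$
$w{\left(d \right)} = \frac{18 - d}{d}$
$\frac{1}{Z} - w{\left(130 \right)} = \frac{1}{-3296} - \frac{18 - 130}{130} = - \frac{1}{3296} - \frac{18 - 130}{130} = - \frac{1}{3296} - \frac{1}{130} \left(-112\right) = - \frac{1}{3296} - - \frac{56}{65} = - \frac{1}{3296} + \frac{56}{65} = \frac{184511}{214240}$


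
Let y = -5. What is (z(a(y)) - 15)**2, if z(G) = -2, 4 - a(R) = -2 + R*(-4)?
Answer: 289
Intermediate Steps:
a(R) = 6 + 4*R (a(R) = 4 - (-2 + R*(-4)) = 4 - (-2 - 4*R) = 4 + (2 + 4*R) = 6 + 4*R)
(z(a(y)) - 15)**2 = (-2 - 15)**2 = (-17)**2 = 289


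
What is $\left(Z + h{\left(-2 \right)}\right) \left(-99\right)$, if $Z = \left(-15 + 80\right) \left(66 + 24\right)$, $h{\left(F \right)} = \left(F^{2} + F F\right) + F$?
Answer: $-579744$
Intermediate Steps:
$h{\left(F \right)} = F + 2 F^{2}$ ($h{\left(F \right)} = \left(F^{2} + F^{2}\right) + F = 2 F^{2} + F = F + 2 F^{2}$)
$Z = 5850$ ($Z = 65 \cdot 90 = 5850$)
$\left(Z + h{\left(-2 \right)}\right) \left(-99\right) = \left(5850 - 2 \left(1 + 2 \left(-2\right)\right)\right) \left(-99\right) = \left(5850 - 2 \left(1 - 4\right)\right) \left(-99\right) = \left(5850 - -6\right) \left(-99\right) = \left(5850 + 6\right) \left(-99\right) = 5856 \left(-99\right) = -579744$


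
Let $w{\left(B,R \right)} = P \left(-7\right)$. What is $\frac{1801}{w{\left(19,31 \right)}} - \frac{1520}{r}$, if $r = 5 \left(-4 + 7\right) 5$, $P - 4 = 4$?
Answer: $- \frac{44039}{840} \approx -52.427$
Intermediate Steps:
$P = 8$ ($P = 4 + 4 = 8$)
$w{\left(B,R \right)} = -56$ ($w{\left(B,R \right)} = 8 \left(-7\right) = -56$)
$r = 75$ ($r = 5 \cdot 3 \cdot 5 = 15 \cdot 5 = 75$)
$\frac{1801}{w{\left(19,31 \right)}} - \frac{1520}{r} = \frac{1801}{-56} - \frac{1520}{75} = 1801 \left(- \frac{1}{56}\right) - \frac{304}{15} = - \frac{1801}{56} - \frac{304}{15} = - \frac{44039}{840}$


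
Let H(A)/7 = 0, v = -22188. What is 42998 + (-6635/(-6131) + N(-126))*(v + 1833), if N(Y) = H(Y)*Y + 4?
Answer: -370620707/6131 ≈ -60450.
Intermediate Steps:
H(A) = 0 (H(A) = 7*0 = 0)
N(Y) = 4 (N(Y) = 0*Y + 4 = 0 + 4 = 4)
42998 + (-6635/(-6131) + N(-126))*(v + 1833) = 42998 + (-6635/(-6131) + 4)*(-22188 + 1833) = 42998 + (-6635*(-1/6131) + 4)*(-20355) = 42998 + (6635/6131 + 4)*(-20355) = 42998 + (31159/6131)*(-20355) = 42998 - 634241445/6131 = -370620707/6131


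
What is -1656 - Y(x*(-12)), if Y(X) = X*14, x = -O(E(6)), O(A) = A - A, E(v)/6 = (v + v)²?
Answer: -1656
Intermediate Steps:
E(v) = 24*v² (E(v) = 6*(v + v)² = 6*(2*v)² = 6*(4*v²) = 24*v²)
O(A) = 0
x = 0 (x = -1*0 = 0)
Y(X) = 14*X
-1656 - Y(x*(-12)) = -1656 - 14*0*(-12) = -1656 - 14*0 = -1656 - 1*0 = -1656 + 0 = -1656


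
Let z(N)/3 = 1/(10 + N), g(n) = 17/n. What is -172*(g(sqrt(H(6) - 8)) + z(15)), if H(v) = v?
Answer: -516/25 + 1462*I*sqrt(2) ≈ -20.64 + 2067.6*I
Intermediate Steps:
z(N) = 3/(10 + N)
-172*(g(sqrt(H(6) - 8)) + z(15)) = -172*(17/(sqrt(6 - 8)) + 3/(10 + 15)) = -172*(17/(sqrt(-2)) + 3/25) = -172*(17/((I*sqrt(2))) + 3*(1/25)) = -172*(17*(-I*sqrt(2)/2) + 3/25) = -172*(-17*I*sqrt(2)/2 + 3/25) = -172*(3/25 - 17*I*sqrt(2)/2) = -516/25 + 1462*I*sqrt(2)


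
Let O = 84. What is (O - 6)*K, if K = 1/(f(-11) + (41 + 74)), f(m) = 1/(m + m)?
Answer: 572/843 ≈ 0.67853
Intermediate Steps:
f(m) = 1/(2*m)
K = 22/2529 (K = 1/((1/2)/(-11) + (41 + 74)) = 1/((1/2)*(-1/11) + 115) = 1/(-1/22 + 115) = 1/(2529/22) = 22/2529 ≈ 0.0086991)
(O - 6)*K = (84 - 6)*(22/2529) = 78*(22/2529) = 572/843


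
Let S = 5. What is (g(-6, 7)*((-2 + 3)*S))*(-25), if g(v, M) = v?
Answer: 750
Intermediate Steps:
(g(-6, 7)*((-2 + 3)*S))*(-25) = -6*(-2 + 3)*5*(-25) = -6*5*(-25) = -30*(-25) = 750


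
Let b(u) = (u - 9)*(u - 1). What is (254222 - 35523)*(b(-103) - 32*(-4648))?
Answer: 35075820416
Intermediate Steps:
b(u) = (-1 + u)*(-9 + u) (b(u) = (-9 + u)*(-1 + u) = (-1 + u)*(-9 + u))
(254222 - 35523)*(b(-103) - 32*(-4648)) = (254222 - 35523)*((9 + (-103)**2 - 10*(-103)) - 32*(-4648)) = 218699*((9 + 10609 + 1030) + 148736) = 218699*(11648 + 148736) = 218699*160384 = 35075820416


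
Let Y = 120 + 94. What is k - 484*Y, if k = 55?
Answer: -103521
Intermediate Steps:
Y = 214
k - 484*Y = 55 - 484*214 = 55 - 103576 = -103521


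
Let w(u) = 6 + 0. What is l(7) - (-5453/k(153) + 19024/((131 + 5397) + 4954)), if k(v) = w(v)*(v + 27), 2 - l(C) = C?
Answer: -3331729/1886760 ≈ -1.7658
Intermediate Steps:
l(C) = 2 - C
w(u) = 6
k(v) = 162 + 6*v (k(v) = 6*(v + 27) = 6*(27 + v) = 162 + 6*v)
l(7) - (-5453/k(153) + 19024/((131 + 5397) + 4954)) = (2 - 1*7) - (-5453/(162 + 6*153) + 19024/((131 + 5397) + 4954)) = (2 - 7) - (-5453/(162 + 918) + 19024/(5528 + 4954)) = -5 - (-5453/1080 + 19024/10482) = -5 - (-5453*1/1080 + 19024*(1/10482)) = -5 - (-5453/1080 + 9512/5241) = -5 - 1*(-6102071/1886760) = -5 + 6102071/1886760 = -3331729/1886760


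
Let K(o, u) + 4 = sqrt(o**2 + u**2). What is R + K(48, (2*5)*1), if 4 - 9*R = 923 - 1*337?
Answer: -206/3 + 2*sqrt(601) ≈ -19.636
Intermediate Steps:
K(o, u) = -4 + sqrt(o**2 + u**2)
R = -194/3 (R = 4/9 - (923 - 1*337)/9 = 4/9 - (923 - 337)/9 = 4/9 - 1/9*586 = 4/9 - 586/9 = -194/3 ≈ -64.667)
R + K(48, (2*5)*1) = -194/3 + (-4 + sqrt(48**2 + ((2*5)*1)**2)) = -194/3 + (-4 + sqrt(2304 + (10*1)**2)) = -194/3 + (-4 + sqrt(2304 + 10**2)) = -194/3 + (-4 + sqrt(2304 + 100)) = -194/3 + (-4 + sqrt(2404)) = -194/3 + (-4 + 2*sqrt(601)) = -206/3 + 2*sqrt(601)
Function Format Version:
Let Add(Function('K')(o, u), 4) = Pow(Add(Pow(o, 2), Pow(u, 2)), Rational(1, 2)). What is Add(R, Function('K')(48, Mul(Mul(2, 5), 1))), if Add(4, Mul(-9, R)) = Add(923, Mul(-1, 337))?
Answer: Add(Rational(-206, 3), Mul(2, Pow(601, Rational(1, 2)))) ≈ -19.636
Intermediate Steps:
Function('K')(o, u) = Add(-4, Pow(Add(Pow(o, 2), Pow(u, 2)), Rational(1, 2)))
R = Rational(-194, 3) (R = Add(Rational(4, 9), Mul(Rational(-1, 9), Add(923, Mul(-1, 337)))) = Add(Rational(4, 9), Mul(Rational(-1, 9), Add(923, -337))) = Add(Rational(4, 9), Mul(Rational(-1, 9), 586)) = Add(Rational(4, 9), Rational(-586, 9)) = Rational(-194, 3) ≈ -64.667)
Add(R, Function('K')(48, Mul(Mul(2, 5), 1))) = Add(Rational(-194, 3), Add(-4, Pow(Add(Pow(48, 2), Pow(Mul(Mul(2, 5), 1), 2)), Rational(1, 2)))) = Add(Rational(-194, 3), Add(-4, Pow(Add(2304, Pow(Mul(10, 1), 2)), Rational(1, 2)))) = Add(Rational(-194, 3), Add(-4, Pow(Add(2304, Pow(10, 2)), Rational(1, 2)))) = Add(Rational(-194, 3), Add(-4, Pow(Add(2304, 100), Rational(1, 2)))) = Add(Rational(-194, 3), Add(-4, Pow(2404, Rational(1, 2)))) = Add(Rational(-194, 3), Add(-4, Mul(2, Pow(601, Rational(1, 2))))) = Add(Rational(-206, 3), Mul(2, Pow(601, Rational(1, 2))))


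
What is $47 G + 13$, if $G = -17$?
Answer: $-786$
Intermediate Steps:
$47 G + 13 = 47 \left(-17\right) + 13 = -799 + 13 = -786$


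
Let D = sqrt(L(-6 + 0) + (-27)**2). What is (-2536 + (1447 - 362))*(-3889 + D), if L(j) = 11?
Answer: 5642939 - 2902*sqrt(185) ≈ 5.6035e+6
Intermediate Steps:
D = 2*sqrt(185) (D = sqrt(11 + (-27)**2) = sqrt(11 + 729) = sqrt(740) = 2*sqrt(185) ≈ 27.203)
(-2536 + (1447 - 362))*(-3889 + D) = (-2536 + (1447 - 362))*(-3889 + 2*sqrt(185)) = (-2536 + 1085)*(-3889 + 2*sqrt(185)) = -1451*(-3889 + 2*sqrt(185)) = 5642939 - 2902*sqrt(185)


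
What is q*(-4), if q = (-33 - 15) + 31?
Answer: 68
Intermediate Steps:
q = -17 (q = -48 + 31 = -17)
q*(-4) = -17*(-4) = 68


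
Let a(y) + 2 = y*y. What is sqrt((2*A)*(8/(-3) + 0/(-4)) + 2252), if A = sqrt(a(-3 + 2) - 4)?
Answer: 2*sqrt(5067 - 12*I*sqrt(5))/3 ≈ 47.455 - 0.12565*I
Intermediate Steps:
a(y) = -2 + y**2 (a(y) = -2 + y*y = -2 + y**2)
A = I*sqrt(5) (A = sqrt((-2 + (-3 + 2)**2) - 4) = sqrt((-2 + (-1)**2) - 4) = sqrt((-2 + 1) - 4) = sqrt(-1 - 4) = sqrt(-5) = I*sqrt(5) ≈ 2.2361*I)
sqrt((2*A)*(8/(-3) + 0/(-4)) + 2252) = sqrt((2*(I*sqrt(5)))*(8/(-3) + 0/(-4)) + 2252) = sqrt((2*I*sqrt(5))*(8*(-1/3) + 0*(-1/4)) + 2252) = sqrt((2*I*sqrt(5))*(-8/3 + 0) + 2252) = sqrt((2*I*sqrt(5))*(-8/3) + 2252) = sqrt(-16*I*sqrt(5)/3 + 2252) = sqrt(2252 - 16*I*sqrt(5)/3)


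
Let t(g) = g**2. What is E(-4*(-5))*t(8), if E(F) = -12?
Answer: -768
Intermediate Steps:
E(-4*(-5))*t(8) = -12*8**2 = -12*64 = -768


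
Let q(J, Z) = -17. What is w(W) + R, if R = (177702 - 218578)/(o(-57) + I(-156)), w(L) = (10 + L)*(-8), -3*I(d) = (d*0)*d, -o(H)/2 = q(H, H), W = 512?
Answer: -91430/17 ≈ -5378.2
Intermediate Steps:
o(H) = 34 (o(H) = -2*(-17) = 34)
I(d) = 0 (I(d) = -d*0*d/3 = -0*d = -1/3*0 = 0)
w(L) = -80 - 8*L
R = -20438/17 (R = (177702 - 218578)/(34 + 0) = -40876/34 = -40876*1/34 = -20438/17 ≈ -1202.2)
w(W) + R = (-80 - 8*512) - 20438/17 = (-80 - 4096) - 20438/17 = -4176 - 20438/17 = -91430/17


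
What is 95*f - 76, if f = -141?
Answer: -13471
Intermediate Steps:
95*f - 76 = 95*(-141) - 76 = -13395 - 76 = -13471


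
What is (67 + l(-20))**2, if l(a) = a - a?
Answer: 4489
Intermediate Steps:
l(a) = 0
(67 + l(-20))**2 = (67 + 0)**2 = 67**2 = 4489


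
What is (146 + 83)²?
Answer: 52441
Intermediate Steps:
(146 + 83)² = 229² = 52441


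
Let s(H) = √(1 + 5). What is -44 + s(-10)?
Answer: -44 + √6 ≈ -41.551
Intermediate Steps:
s(H) = √6
-44 + s(-10) = -44 + √6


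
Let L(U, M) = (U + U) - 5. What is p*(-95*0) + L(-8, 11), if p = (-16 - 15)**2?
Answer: -21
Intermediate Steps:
p = 961 (p = (-31)**2 = 961)
L(U, M) = -5 + 2*U (L(U, M) = 2*U - 5 = -5 + 2*U)
p*(-95*0) + L(-8, 11) = 961*(-95*0) + (-5 + 2*(-8)) = 961*0 + (-5 - 16) = 0 - 21 = -21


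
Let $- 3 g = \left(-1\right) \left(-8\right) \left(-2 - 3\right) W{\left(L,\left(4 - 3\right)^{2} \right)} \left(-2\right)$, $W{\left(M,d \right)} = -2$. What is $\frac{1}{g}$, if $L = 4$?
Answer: $\frac{3}{160} \approx 0.01875$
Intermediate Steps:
$g = \frac{160}{3}$ ($g = - \frac{\left(-1\right) \left(-8\right) \left(-2 - 3\right) \left(-2\right) \left(-2\right)}{3} = - \frac{8 \left(\left(-5\right) \left(-2\right)\right) \left(-2\right)}{3} = - \frac{8 \cdot 10 \left(-2\right)}{3} = - \frac{80 \left(-2\right)}{3} = \left(- \frac{1}{3}\right) \left(-160\right) = \frac{160}{3} \approx 53.333$)
$\frac{1}{g} = \frac{1}{\frac{160}{3}} = \frac{3}{160}$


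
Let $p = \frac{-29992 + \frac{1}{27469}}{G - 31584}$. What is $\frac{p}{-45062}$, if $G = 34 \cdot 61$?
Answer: $- \frac{823850247}{36527716381780} \approx -2.2554 \cdot 10^{-5}$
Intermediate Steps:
$G = 2074$
$p = \frac{823850247}{810610190}$ ($p = \frac{-29992 + \frac{1}{27469}}{2074 - 31584} = \frac{-29992 + \frac{1}{27469}}{-29510} = \left(- \frac{823850247}{27469}\right) \left(- \frac{1}{29510}\right) = \frac{823850247}{810610190} \approx 1.0163$)
$\frac{p}{-45062} = \frac{823850247}{810610190 \left(-45062\right)} = \frac{823850247}{810610190} \left(- \frac{1}{45062}\right) = - \frac{823850247}{36527716381780}$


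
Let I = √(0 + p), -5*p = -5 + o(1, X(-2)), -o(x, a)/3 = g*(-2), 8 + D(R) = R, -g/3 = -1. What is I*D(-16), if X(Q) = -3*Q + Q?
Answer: -24*I*√65/5 ≈ -38.699*I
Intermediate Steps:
g = 3 (g = -3*(-1) = 3)
D(R) = -8 + R
X(Q) = -2*Q
o(x, a) = 18 (o(x, a) = -9*(-2) = -3*(-6) = 18)
p = -13/5 (p = -(-5 + 18)/5 = -⅕*13 = -13/5 ≈ -2.6000)
I = I*√65/5 (I = √(0 - 13/5) = √(-13/5) = I*√65/5 ≈ 1.6125*I)
I*D(-16) = (I*√65/5)*(-8 - 16) = (I*√65/5)*(-24) = -24*I*√65/5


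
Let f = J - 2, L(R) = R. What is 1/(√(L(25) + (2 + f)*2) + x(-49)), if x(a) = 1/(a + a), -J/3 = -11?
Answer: 98/873963 + 9604*√91/873963 ≈ 0.10494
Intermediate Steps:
J = 33 (J = -3*(-11) = 33)
x(a) = 1/(2*a)
f = 31 (f = 33 - 2 = 31)
1/(√(L(25) + (2 + f)*2) + x(-49)) = 1/(√(25 + (2 + 31)*2) + (½)/(-49)) = 1/(√(25 + 33*2) + (½)*(-1/49)) = 1/(√(25 + 66) - 1/98) = 1/(√91 - 1/98) = 1/(-1/98 + √91)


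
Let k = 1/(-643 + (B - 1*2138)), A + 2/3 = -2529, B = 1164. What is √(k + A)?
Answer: 2*I*√33746394/231 ≈ 50.296*I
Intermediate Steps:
A = -7589/3 (A = -⅔ - 2529 = -7589/3 ≈ -2529.7)
k = -1/1617 (k = 1/(-643 + (1164 - 1*2138)) = 1/(-643 + (1164 - 2138)) = 1/(-643 - 974) = 1/(-1617) = -1/1617 ≈ -0.00061843)
√(k + A) = √(-1/1617 - 7589/3) = √(-4090472/1617) = 2*I*√33746394/231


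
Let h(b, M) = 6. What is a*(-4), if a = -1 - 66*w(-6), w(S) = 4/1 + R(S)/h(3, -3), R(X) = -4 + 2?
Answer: 972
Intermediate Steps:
R(X) = -2
w(S) = 11/3 (w(S) = 4/1 - 2/6 = 4*1 - 2*⅙ = 4 - ⅓ = 11/3)
a = -243 (a = -1 - 66*11/3 = -1 - 242 = -243)
a*(-4) = -243*(-4) = 972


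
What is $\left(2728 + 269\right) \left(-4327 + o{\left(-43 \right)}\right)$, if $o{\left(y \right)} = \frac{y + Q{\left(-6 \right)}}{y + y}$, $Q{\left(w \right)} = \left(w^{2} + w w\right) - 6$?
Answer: $- \frac{1115318565}{86} \approx -1.2969 \cdot 10^{7}$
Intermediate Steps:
$Q{\left(w \right)} = -6 + 2 w^{2}$ ($Q{\left(w \right)} = \left(w^{2} + w^{2}\right) - 6 = 2 w^{2} - 6 = -6 + 2 w^{2}$)
$o{\left(y \right)} = \frac{66 + y}{2 y}$ ($o{\left(y \right)} = \frac{y - \left(6 - 2 \left(-6\right)^{2}\right)}{y + y} = \frac{y + \left(-6 + 2 \cdot 36\right)}{2 y} = \left(y + \left(-6 + 72\right)\right) \frac{1}{2 y} = \left(y + 66\right) \frac{1}{2 y} = \left(66 + y\right) \frac{1}{2 y} = \frac{66 + y}{2 y}$)
$\left(2728 + 269\right) \left(-4327 + o{\left(-43 \right)}\right) = \left(2728 + 269\right) \left(-4327 + \frac{66 - 43}{2 \left(-43\right)}\right) = 2997 \left(-4327 + \frac{1}{2} \left(- \frac{1}{43}\right) 23\right) = 2997 \left(-4327 - \frac{23}{86}\right) = 2997 \left(- \frac{372145}{86}\right) = - \frac{1115318565}{86}$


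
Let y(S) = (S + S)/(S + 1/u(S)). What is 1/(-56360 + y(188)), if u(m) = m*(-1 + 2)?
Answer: -35345/1991973512 ≈ -1.7744e-5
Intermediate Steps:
u(m) = m (u(m) = m*1 = m)
y(S) = 2*S/(S + 1/S) (y(S) = (S + S)/(S + 1/S) = (2*S)/(S + 1/S) = 2*S/(S + 1/S))
1/(-56360 + y(188)) = 1/(-56360 + 2*188²/(1 + 188²)) = 1/(-56360 + 2*35344/(1 + 35344)) = 1/(-56360 + 2*35344/35345) = 1/(-56360 + 2*35344*(1/35345)) = 1/(-56360 + 70688/35345) = 1/(-1991973512/35345) = -35345/1991973512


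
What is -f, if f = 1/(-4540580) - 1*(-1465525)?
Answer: -6654333504499/4540580 ≈ -1.4655e+6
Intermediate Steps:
f = 6654333504499/4540580 (f = -1/4540580 + 1465525 = 6654333504499/4540580 ≈ 1.4655e+6)
-f = -1*6654333504499/4540580 = -6654333504499/4540580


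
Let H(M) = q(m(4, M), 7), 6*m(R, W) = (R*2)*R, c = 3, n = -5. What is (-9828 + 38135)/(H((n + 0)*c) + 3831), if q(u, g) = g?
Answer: 28307/3838 ≈ 7.3755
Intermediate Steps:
m(R, W) = R**2/3 (m(R, W) = ((R*2)*R)/6 = ((2*R)*R)/6 = (2*R**2)/6 = R**2/3)
H(M) = 7
(-9828 + 38135)/(H((n + 0)*c) + 3831) = (-9828 + 38135)/(7 + 3831) = 28307/3838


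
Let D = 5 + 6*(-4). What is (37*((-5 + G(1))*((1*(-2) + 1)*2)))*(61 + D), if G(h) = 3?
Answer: 6216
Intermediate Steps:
D = -19 (D = 5 - 24 = -19)
(37*((-5 + G(1))*((1*(-2) + 1)*2)))*(61 + D) = (37*((-5 + 3)*((1*(-2) + 1)*2)))*(61 - 19) = (37*(-2*(-2 + 1)*2))*42 = (37*(-(-2)*2))*42 = (37*(-2*(-2)))*42 = (37*4)*42 = 148*42 = 6216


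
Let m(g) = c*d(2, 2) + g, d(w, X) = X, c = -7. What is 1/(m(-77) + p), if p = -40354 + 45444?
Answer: 1/4999 ≈ 0.00020004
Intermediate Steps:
m(g) = -14 + g (m(g) = -7*2 + g = -14 + g)
p = 5090
1/(m(-77) + p) = 1/((-14 - 77) + 5090) = 1/(-91 + 5090) = 1/4999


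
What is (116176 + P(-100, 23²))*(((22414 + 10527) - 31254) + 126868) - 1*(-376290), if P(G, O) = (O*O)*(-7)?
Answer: -236889336315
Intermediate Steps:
P(G, O) = -7*O² (P(G, O) = O²*(-7) = -7*O²)
(116176 + P(-100, 23²))*(((22414 + 10527) - 31254) + 126868) - 1*(-376290) = (116176 - 7*(23²)²)*(((22414 + 10527) - 31254) + 126868) - 1*(-376290) = (116176 - 7*529²)*((32941 - 31254) + 126868) + 376290 = (116176 - 7*279841)*(1687 + 126868) + 376290 = (116176 - 1958887)*128555 + 376290 = -1842711*128555 + 376290 = -236889712605 + 376290 = -236889336315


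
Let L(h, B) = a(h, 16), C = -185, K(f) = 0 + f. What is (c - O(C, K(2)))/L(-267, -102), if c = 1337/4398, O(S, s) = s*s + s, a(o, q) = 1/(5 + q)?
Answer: -175357/1466 ≈ -119.62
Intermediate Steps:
K(f) = f
L(h, B) = 1/21 (L(h, B) = 1/(5 + 16) = 1/21)
O(S, s) = s + s² (O(S, s) = s² + s = s + s²)
c = 1337/4398 (c = 1337*(1/4398) = 1337/4398 ≈ 0.30400)
(c - O(C, K(2)))/L(-267, -102) = (1337/4398 - 2*(1 + 2))/(1/21) = (1337/4398 - 2*3)*21 = (1337/4398 - 1*6)*21 = (1337/4398 - 6)*21 = -25051/4398*21 = -175357/1466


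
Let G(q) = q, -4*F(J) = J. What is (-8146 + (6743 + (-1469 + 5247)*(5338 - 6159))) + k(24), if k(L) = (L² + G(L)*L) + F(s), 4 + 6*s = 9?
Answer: -74447741/24 ≈ -3.1020e+6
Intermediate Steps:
s = ⅚ (s = -⅔ + (⅙)*9 = -⅔ + 3/2 = ⅚ ≈ 0.83333)
F(J) = -J/4
k(L) = -5/24 + 2*L² (k(L) = (L² + L*L) - ¼*⅚ = (L² + L²) - 5/24 = 2*L² - 5/24 = -5/24 + 2*L²)
(-8146 + (6743 + (-1469 + 5247)*(5338 - 6159))) + k(24) = (-8146 + (6743 + (-1469 + 5247)*(5338 - 6159))) + (-5/24 + 2*24²) = (-8146 + (6743 + 3778*(-821))) + (-5/24 + 2*576) = (-8146 + (6743 - 3101738)) + (-5/24 + 1152) = (-8146 - 3094995) + 27643/24 = -3103141 + 27643/24 = -74447741/24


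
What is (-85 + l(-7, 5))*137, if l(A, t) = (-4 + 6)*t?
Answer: -10275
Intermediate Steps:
l(A, t) = 2*t
(-85 + l(-7, 5))*137 = (-85 + 2*5)*137 = (-85 + 10)*137 = -75*137 = -10275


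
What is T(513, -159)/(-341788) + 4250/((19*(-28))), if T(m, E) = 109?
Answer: -363164247/45457804 ≈ -7.9890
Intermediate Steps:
T(513, -159)/(-341788) + 4250/((19*(-28))) = 109/(-341788) + 4250/((19*(-28))) = 109*(-1/341788) + 4250/(-532) = -109/341788 + 4250*(-1/532) = -109/341788 - 2125/266 = -363164247/45457804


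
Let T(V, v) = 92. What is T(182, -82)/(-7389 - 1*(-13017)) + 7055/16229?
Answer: 10299652/22834203 ≈ 0.45106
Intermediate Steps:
T(182, -82)/(-7389 - 1*(-13017)) + 7055/16229 = 92/(-7389 - 1*(-13017)) + 7055/16229 = 92/(-7389 + 13017) + 7055*(1/16229) = 92/5628 + 7055/16229 = 92*(1/5628) + 7055/16229 = 23/1407 + 7055/16229 = 10299652/22834203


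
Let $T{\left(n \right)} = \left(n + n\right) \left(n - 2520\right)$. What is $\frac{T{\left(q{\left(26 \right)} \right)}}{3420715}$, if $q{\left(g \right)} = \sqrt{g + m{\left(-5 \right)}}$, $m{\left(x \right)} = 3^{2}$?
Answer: $\frac{14}{684143} - \frac{1008 \sqrt{35}}{684143} \approx -0.0086962$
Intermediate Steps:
$m{\left(x \right)} = 9$
$q{\left(g \right)} = \sqrt{9 + g}$ ($q{\left(g \right)} = \sqrt{g + 9} = \sqrt{9 + g}$)
$T{\left(n \right)} = 2 n \left(-2520 + n\right)$
$\frac{T{\left(q{\left(26 \right)} \right)}}{3420715} = \frac{2 \sqrt{9 + 26} \left(-2520 + \sqrt{9 + 26}\right)}{3420715} = 2 \sqrt{35} \left(-2520 + \sqrt{35}\right) \frac{1}{3420715} = \frac{2 \sqrt{35} \left(-2520 + \sqrt{35}\right)}{3420715}$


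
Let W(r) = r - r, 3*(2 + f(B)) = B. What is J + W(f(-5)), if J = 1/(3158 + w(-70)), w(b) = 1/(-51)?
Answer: 51/161057 ≈ 0.00031666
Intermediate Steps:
f(B) = -2 + B/3
w(b) = -1/51
W(r) = 0
J = 51/161057 (J = 1/(3158 - 1/51) = 1/(161057/51) = 51/161057 ≈ 0.00031666)
J + W(f(-5)) = 51/161057 + 0 = 51/161057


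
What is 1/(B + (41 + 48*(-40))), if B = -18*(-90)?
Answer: -1/259 ≈ -0.0038610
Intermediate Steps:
B = 1620
1/(B + (41 + 48*(-40))) = 1/(1620 + (41 + 48*(-40))) = 1/(1620 + (41 - 1920)) = 1/(1620 - 1879) = 1/(-259) = -1/259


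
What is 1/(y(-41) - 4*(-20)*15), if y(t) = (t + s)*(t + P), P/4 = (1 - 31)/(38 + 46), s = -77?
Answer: 7/43446 ≈ 0.00016112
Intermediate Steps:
P = -10/7 (P = 4*((1 - 31)/(38 + 46)) = 4*(-30/84) = 4*(-30*1/84) = 4*(-5/14) = -10/7 ≈ -1.4286)
y(t) = (-77 + t)*(-10/7 + t) (y(t) = (t - 77)*(t - 10/7) = (-77 + t)*(-10/7 + t))
1/(y(-41) - 4*(-20)*15) = 1/((110 + (-41)² - 549/7*(-41)) - 4*(-20)*15) = 1/((110 + 1681 + 22509/7) + 80*15) = 1/(35046/7 + 1200) = 1/(43446/7) = 7/43446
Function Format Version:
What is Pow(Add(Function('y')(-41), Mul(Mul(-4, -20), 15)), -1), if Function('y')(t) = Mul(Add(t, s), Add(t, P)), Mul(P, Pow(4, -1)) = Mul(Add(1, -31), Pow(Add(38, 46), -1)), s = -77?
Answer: Rational(7, 43446) ≈ 0.00016112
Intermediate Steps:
P = Rational(-10, 7) (P = Mul(4, Mul(Add(1, -31), Pow(Add(38, 46), -1))) = Mul(4, Mul(-30, Pow(84, -1))) = Mul(4, Mul(-30, Rational(1, 84))) = Mul(4, Rational(-5, 14)) = Rational(-10, 7) ≈ -1.4286)
Function('y')(t) = Mul(Add(-77, t), Add(Rational(-10, 7), t)) (Function('y')(t) = Mul(Add(t, -77), Add(t, Rational(-10, 7))) = Mul(Add(-77, t), Add(Rational(-10, 7), t)))
Pow(Add(Function('y')(-41), Mul(Mul(-4, -20), 15)), -1) = Pow(Add(Add(110, Pow(-41, 2), Mul(Rational(-549, 7), -41)), Mul(Mul(-4, -20), 15)), -1) = Pow(Add(Add(110, 1681, Rational(22509, 7)), Mul(80, 15)), -1) = Pow(Add(Rational(35046, 7), 1200), -1) = Pow(Rational(43446, 7), -1) = Rational(7, 43446)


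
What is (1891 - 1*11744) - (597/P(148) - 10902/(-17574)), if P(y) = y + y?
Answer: -8544679797/866984 ≈ -9855.6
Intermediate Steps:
P(y) = 2*y
(1891 - 1*11744) - (597/P(148) - 10902/(-17574)) = (1891 - 1*11744) - (597/((2*148)) - 10902/(-17574)) = (1891 - 11744) - (597/296 - 10902*(-1/17574)) = -9853 - (597*(1/296) + 1817/2929) = -9853 - (597/296 + 1817/2929) = -9853 - 1*2286445/866984 = -9853 - 2286445/866984 = -8544679797/866984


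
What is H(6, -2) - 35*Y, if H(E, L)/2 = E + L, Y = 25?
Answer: -867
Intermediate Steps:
H(E, L) = 2*E + 2*L (H(E, L) = 2*(E + L) = 2*E + 2*L)
H(6, -2) - 35*Y = (2*6 + 2*(-2)) - 35*25 = (12 - 4) - 875 = 8 - 875 = -867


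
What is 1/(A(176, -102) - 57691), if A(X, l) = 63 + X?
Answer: -1/57452 ≈ -1.7406e-5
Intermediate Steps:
1/(A(176, -102) - 57691) = 1/((63 + 176) - 57691) = 1/(239 - 57691) = 1/(-57452) = -1/57452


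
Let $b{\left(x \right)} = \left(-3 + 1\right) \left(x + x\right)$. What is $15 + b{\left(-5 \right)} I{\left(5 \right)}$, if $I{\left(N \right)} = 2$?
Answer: $55$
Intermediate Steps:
$b{\left(x \right)} = - 4 x$ ($b{\left(x \right)} = - 2 \cdot 2 x = - 4 x$)
$15 + b{\left(-5 \right)} I{\left(5 \right)} = 15 + \left(-4\right) \left(-5\right) 2 = 15 + 20 \cdot 2 = 15 + 40 = 55$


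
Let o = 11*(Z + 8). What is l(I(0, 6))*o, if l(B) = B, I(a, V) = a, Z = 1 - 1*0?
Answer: 0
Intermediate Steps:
Z = 1 (Z = 1 + 0 = 1)
o = 99 (o = 11*(1 + 8) = 11*9 = 99)
l(I(0, 6))*o = 0*99 = 0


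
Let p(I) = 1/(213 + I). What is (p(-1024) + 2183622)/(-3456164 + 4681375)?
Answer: 1770917441/993646121 ≈ 1.7822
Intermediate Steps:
(p(-1024) + 2183622)/(-3456164 + 4681375) = (1/(213 - 1024) + 2183622)/(-3456164 + 4681375) = (1/(-811) + 2183622)/1225211 = (-1/811 + 2183622)*(1/1225211) = (1770917441/811)*(1/1225211) = 1770917441/993646121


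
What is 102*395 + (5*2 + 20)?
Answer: 40320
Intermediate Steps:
102*395 + (5*2 + 20) = 40290 + (10 + 20) = 40290 + 30 = 40320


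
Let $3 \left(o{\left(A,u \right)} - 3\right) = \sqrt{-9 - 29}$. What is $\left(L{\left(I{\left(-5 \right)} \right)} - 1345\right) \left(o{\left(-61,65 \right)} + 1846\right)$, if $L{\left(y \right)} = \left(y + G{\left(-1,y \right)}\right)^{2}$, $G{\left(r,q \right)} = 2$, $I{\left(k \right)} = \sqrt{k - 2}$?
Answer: $- \frac{\left(1345 - \left(2 + i \sqrt{7}\right)^{2}\right) \left(5547 + i \sqrt{38}\right)}{3} \approx -2.4925 \cdot 10^{6} + 16798.0 i$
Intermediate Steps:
$I{\left(k \right)} = \sqrt{-2 + k}$
$L{\left(y \right)} = \left(2 + y\right)^{2}$ ($L{\left(y \right)} = \left(y + 2\right)^{2} = \left(2 + y\right)^{2}$)
$o{\left(A,u \right)} = 3 + \frac{i \sqrt{38}}{3}$ ($o{\left(A,u \right)} = 3 + \frac{\sqrt{-9 - 29}}{3} = 3 + \frac{\sqrt{-38}}{3} = 3 + \frac{i \sqrt{38}}{3}$)
$\left(L{\left(I{\left(-5 \right)} \right)} - 1345\right) \left(o{\left(-61,65 \right)} + 1846\right) = \left(\left(2 + \sqrt{-2 - 5}\right)^{2} - 1345\right) \left(\left(3 + \frac{i \sqrt{38}}{3}\right) + 1846\right) = \left(\left(2 + \sqrt{-7}\right)^{2} - 1345\right) \left(1849 + \frac{i \sqrt{38}}{3}\right) = \left(\left(2 + i \sqrt{7}\right)^{2} - 1345\right) \left(1849 + \frac{i \sqrt{38}}{3}\right) = \left(-1345 + \left(2 + i \sqrt{7}\right)^{2}\right) \left(1849 + \frac{i \sqrt{38}}{3}\right)$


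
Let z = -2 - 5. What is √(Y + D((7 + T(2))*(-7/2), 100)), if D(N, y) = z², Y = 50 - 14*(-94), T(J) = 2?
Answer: √1415 ≈ 37.616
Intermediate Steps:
z = -7
Y = 1366 (Y = 50 + 1316 = 1366)
D(N, y) = 49 (D(N, y) = (-7)² = 49)
√(Y + D((7 + T(2))*(-7/2), 100)) = √(1366 + 49) = √1415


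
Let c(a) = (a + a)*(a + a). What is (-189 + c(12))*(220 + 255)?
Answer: 183825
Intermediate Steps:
c(a) = 4*a**2 (c(a) = (2*a)*(2*a) = 4*a**2)
(-189 + c(12))*(220 + 255) = (-189 + 4*12**2)*(220 + 255) = (-189 + 4*144)*475 = (-189 + 576)*475 = 387*475 = 183825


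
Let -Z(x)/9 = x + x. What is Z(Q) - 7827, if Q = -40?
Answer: -7107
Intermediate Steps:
Z(x) = -18*x (Z(x) = -9*(x + x) = -18*x)
Z(Q) - 7827 = -18*(-40) - 7827 = 720 - 7827 = -7107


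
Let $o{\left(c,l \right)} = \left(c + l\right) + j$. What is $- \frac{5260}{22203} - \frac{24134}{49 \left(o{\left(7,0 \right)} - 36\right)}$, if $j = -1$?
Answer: $\frac{88019167}{5439735} \approx 16.181$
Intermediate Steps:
$o{\left(c,l \right)} = -1 + c + l$ ($o{\left(c,l \right)} = \left(c + l\right) - 1 = -1 + c + l$)
$- \frac{5260}{22203} - \frac{24134}{49 \left(o{\left(7,0 \right)} - 36\right)} = - \frac{5260}{22203} - \frac{24134}{49 \left(\left(-1 + 7 + 0\right) - 36\right)} = \left(-5260\right) \frac{1}{22203} - \frac{24134}{49 \left(6 - 36\right)} = - \frac{5260}{22203} - \frac{24134}{49 \left(-30\right)} = - \frac{5260}{22203} - \frac{24134}{-1470} = - \frac{5260}{22203} - - \frac{12067}{735} = - \frac{5260}{22203} + \frac{12067}{735} = \frac{88019167}{5439735}$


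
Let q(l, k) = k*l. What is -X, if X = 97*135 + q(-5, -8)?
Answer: -13135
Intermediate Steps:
X = 13135 (X = 97*135 - 8*(-5) = 13095 + 40 = 13135)
-X = -1*13135 = -13135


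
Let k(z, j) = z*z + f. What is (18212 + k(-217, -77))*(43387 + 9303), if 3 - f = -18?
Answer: 3441816180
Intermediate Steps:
f = 21 (f = 3 - 1*(-18) = 3 + 18 = 21)
k(z, j) = 21 + z² (k(z, j) = z*z + 21 = z² + 21 = 21 + z²)
(18212 + k(-217, -77))*(43387 + 9303) = (18212 + (21 + (-217)²))*(43387 + 9303) = (18212 + (21 + 47089))*52690 = (18212 + 47110)*52690 = 65322*52690 = 3441816180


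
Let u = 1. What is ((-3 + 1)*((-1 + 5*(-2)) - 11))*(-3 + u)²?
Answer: 176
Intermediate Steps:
((-3 + 1)*((-1 + 5*(-2)) - 11))*(-3 + u)² = ((-3 + 1)*((-1 + 5*(-2)) - 11))*(-3 + 1)² = -2*((-1 - 10) - 11)*(-2)² = -2*(-11 - 11)*4 = -2*(-22)*4 = 44*4 = 176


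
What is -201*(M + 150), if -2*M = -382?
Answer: -68541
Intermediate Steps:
M = 191 (M = -½*(-382) = 191)
-201*(M + 150) = -201*(191 + 150) = -201*341 = -68541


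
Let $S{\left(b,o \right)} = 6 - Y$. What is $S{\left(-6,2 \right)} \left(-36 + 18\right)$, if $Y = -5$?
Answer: $-198$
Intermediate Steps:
$S{\left(b,o \right)} = 11$ ($S{\left(b,o \right)} = 6 - -5 = 6 + 5 = 11$)
$S{\left(-6,2 \right)} \left(-36 + 18\right) = 11 \left(-36 + 18\right) = 11 \left(-18\right) = -198$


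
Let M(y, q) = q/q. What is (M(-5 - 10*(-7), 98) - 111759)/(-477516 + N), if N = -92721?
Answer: 111758/570237 ≈ 0.19599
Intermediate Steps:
M(y, q) = 1
(M(-5 - 10*(-7), 98) - 111759)/(-477516 + N) = (1 - 111759)/(-477516 - 92721) = -111758/(-570237) = -111758*(-1/570237) = 111758/570237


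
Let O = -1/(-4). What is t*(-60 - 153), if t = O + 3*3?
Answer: -7881/4 ≈ -1970.3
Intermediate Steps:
O = 1/4 (O = -1*(-1/4) = 1/4 ≈ 0.25000)
t = 37/4 (t = 1/4 + 3*3 = 1/4 + 9 = 37/4 ≈ 9.2500)
t*(-60 - 153) = 37*(-60 - 153)/4 = (37/4)*(-213) = -7881/4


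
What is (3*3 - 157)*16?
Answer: -2368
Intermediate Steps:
(3*3 - 157)*16 = (9 - 157)*16 = -148*16 = -2368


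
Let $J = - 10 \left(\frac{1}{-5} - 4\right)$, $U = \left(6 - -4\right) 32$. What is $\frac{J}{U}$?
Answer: $\frac{21}{160} \approx 0.13125$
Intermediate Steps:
$U = 320$ ($U = \left(6 + 4\right) 32 = 10 \cdot 32 = 320$)
$J = 42$ ($J = - 10 \left(- \frac{1}{5} - 4\right) = \left(-10\right) \left(- \frac{21}{5}\right) = 42$)
$\frac{J}{U} = \frac{42}{320} = 42 \cdot \frac{1}{320} = \frac{21}{160}$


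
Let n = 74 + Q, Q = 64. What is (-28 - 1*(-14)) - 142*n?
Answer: -19610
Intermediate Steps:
n = 138 (n = 74 + 64 = 138)
(-28 - 1*(-14)) - 142*n = (-28 - 1*(-14)) - 142*138 = (-28 + 14) - 19596 = -14 - 19596 = -19610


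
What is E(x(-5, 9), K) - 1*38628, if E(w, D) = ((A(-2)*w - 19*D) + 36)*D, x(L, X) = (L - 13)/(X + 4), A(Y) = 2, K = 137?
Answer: -5078923/13 ≈ -3.9069e+5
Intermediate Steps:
x(L, X) = (-13 + L)/(4 + X)
E(w, D) = D*(36 - 19*D + 2*w) (E(w, D) = ((2*w - 19*D) + 36)*D = ((-19*D + 2*w) + 36)*D = (36 - 19*D + 2*w)*D = D*(36 - 19*D + 2*w))
E(x(-5, 9), K) - 1*38628 = 137*(36 - 19*137 + 2*((-13 - 5)/(4 + 9))) - 1*38628 = 137*(36 - 2603 + 2*(-18/13)) - 38628 = 137*(36 - 2603 - 36/13) - 38628 = 137*(-33407/13) - 38628 = -4576759/13 - 38628 = -5078923/13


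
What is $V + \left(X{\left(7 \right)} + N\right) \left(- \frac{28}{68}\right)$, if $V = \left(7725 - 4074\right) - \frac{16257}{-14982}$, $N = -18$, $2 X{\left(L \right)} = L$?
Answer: $\frac{155280806}{42449} \approx 3658.1$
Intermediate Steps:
$X{\left(L \right)} = \frac{L}{2}$
$V = \frac{18238513}{4994}$ ($V = 3651 - - \frac{5419}{4994} = 3651 + \frac{5419}{4994} = \frac{18238513}{4994} \approx 3652.1$)
$V + \left(X{\left(7 \right)} + N\right) \left(- \frac{28}{68}\right) = \frac{18238513}{4994} + \left(\frac{1}{2} \cdot 7 - 18\right) \left(- \frac{28}{68}\right) = \frac{18238513}{4994} + \left(\frac{7}{2} - 18\right) \left(\left(-28\right) \frac{1}{68}\right) = \frac{18238513}{4994} - - \frac{203}{34} = \frac{18238513}{4994} + \frac{203}{34} = \frac{155280806}{42449}$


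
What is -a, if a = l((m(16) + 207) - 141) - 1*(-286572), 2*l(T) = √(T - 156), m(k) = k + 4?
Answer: -286572 - I*√70/2 ≈ -2.8657e+5 - 4.1833*I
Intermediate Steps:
m(k) = 4 + k
l(T) = √(-156 + T)/2 (l(T) = √(T - 156)/2 = √(-156 + T)/2)
a = 286572 + I*√70/2 (a = √(-156 + (((4 + 16) + 207) - 141))/2 - 1*(-286572) = √(-156 + ((20 + 207) - 141))/2 + 286572 = √(-156 + (227 - 141))/2 + 286572 = √(-156 + 86)/2 + 286572 = √(-70)/2 + 286572 = (I*√70)/2 + 286572 = I*√70/2 + 286572 = 286572 + I*√70/2 ≈ 2.8657e+5 + 4.1833*I)
-a = -(286572 + I*√70/2) = -286572 - I*√70/2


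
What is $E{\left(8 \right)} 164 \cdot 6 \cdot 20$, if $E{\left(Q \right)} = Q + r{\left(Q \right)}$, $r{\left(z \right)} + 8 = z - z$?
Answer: $0$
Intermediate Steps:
$r{\left(z \right)} = -8$ ($r{\left(z \right)} = -8 + \left(z - z\right) = -8 + 0 = -8$)
$E{\left(Q \right)} = -8 + Q$ ($E{\left(Q \right)} = Q - 8 = -8 + Q$)
$E{\left(8 \right)} 164 \cdot 6 \cdot 20 = \left(-8 + 8\right) 164 \cdot 6 \cdot 20 = 0 \cdot 164 \cdot 120 = 0 \cdot 120 = 0$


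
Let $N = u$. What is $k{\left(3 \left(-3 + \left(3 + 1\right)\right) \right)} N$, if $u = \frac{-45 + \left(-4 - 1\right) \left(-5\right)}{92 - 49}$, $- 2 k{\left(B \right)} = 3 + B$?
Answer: $\frac{60}{43} \approx 1.3953$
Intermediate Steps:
$k{\left(B \right)} = - \frac{3}{2} - \frac{B}{2}$ ($k{\left(B \right)} = - \frac{3 + B}{2} = - \frac{3}{2} - \frac{B}{2}$)
$u = - \frac{20}{43}$ ($u = \frac{-45 - -25}{43} = \left(-45 + 25\right) \frac{1}{43} = \left(-20\right) \frac{1}{43} = - \frac{20}{43} \approx -0.46512$)
$N = - \frac{20}{43} \approx -0.46512$
$k{\left(3 \left(-3 + \left(3 + 1\right)\right) \right)} N = \left(- \frac{3}{2} - \frac{3 \left(-3 + \left(3 + 1\right)\right)}{2}\right) \left(- \frac{20}{43}\right) = \left(- \frac{3}{2} - \frac{3 \left(-3 + 4\right)}{2}\right) \left(- \frac{20}{43}\right) = \left(- \frac{3}{2} - \frac{3 \cdot 1}{2}\right) \left(- \frac{20}{43}\right) = \left(- \frac{3}{2} - \frac{3}{2}\right) \left(- \frac{20}{43}\right) = \left(-3\right) \left(- \frac{20}{43}\right) = \frac{60}{43}$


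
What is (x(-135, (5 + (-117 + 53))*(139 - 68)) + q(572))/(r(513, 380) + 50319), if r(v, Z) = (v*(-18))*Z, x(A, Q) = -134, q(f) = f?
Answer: -146/1152867 ≈ -0.00012664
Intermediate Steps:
r(v, Z) = -18*Z*v (r(v, Z) = (-18*v)*Z = -18*Z*v)
(x(-135, (5 + (-117 + 53))*(139 - 68)) + q(572))/(r(513, 380) + 50319) = (-134 + 572)/(-18*380*513 + 50319) = 438/(-3508920 + 50319) = 438/(-3458601) = 438*(-1/3458601) = -146/1152867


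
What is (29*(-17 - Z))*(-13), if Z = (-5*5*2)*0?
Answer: 6409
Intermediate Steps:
Z = 0 (Z = -25*2*0 = -50*0 = 0)
(29*(-17 - Z))*(-13) = (29*(-17 - 1*0))*(-13) = (29*(-17 + 0))*(-13) = (29*(-17))*(-13) = -493*(-13) = 6409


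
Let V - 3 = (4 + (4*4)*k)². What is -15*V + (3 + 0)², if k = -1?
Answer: -2196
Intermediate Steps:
V = 147 (V = 3 + (4 + (4*4)*(-1))² = 3 + (4 + 16*(-1))² = 3 + (4 - 16)² = 3 + (-12)² = 3 + 144 = 147)
-15*V + (3 + 0)² = -15*147 + (3 + 0)² = -2205 + 3² = -2205 + 9 = -2196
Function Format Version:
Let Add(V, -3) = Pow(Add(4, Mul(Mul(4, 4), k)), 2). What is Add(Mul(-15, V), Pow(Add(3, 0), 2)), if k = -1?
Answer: -2196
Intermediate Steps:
V = 147 (V = Add(3, Pow(Add(4, Mul(Mul(4, 4), -1)), 2)) = Add(3, Pow(Add(4, Mul(16, -1)), 2)) = Add(3, Pow(Add(4, -16), 2)) = Add(3, Pow(-12, 2)) = Add(3, 144) = 147)
Add(Mul(-15, V), Pow(Add(3, 0), 2)) = Add(Mul(-15, 147), Pow(Add(3, 0), 2)) = Add(-2205, Pow(3, 2)) = Add(-2205, 9) = -2196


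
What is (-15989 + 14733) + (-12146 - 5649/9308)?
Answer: -124751465/9308 ≈ -13403.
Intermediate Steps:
(-15989 + 14733) + (-12146 - 5649/9308) = -1256 + (-12146 - 5649*1/9308) = -1256 + (-12146 - 5649/9308) = -1256 - 113060617/9308 = -124751465/9308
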